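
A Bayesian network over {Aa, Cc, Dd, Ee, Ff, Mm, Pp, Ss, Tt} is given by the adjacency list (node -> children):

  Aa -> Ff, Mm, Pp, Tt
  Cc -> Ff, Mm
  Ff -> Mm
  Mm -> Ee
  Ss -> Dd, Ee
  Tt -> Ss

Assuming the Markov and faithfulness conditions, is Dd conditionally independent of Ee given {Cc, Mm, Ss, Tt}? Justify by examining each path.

There are 4 undirected paths between Dd and Ee; checking each against the conditioning set {Cc, Mm, Ss, Tt}:
  1. Dd ← Ss → Ee — Ss:fork[blocks] ⇒ blocked
  2. Dd ← Ss ← Tt ← Aa → Ff → Mm → Ee — Ss:chain[blocks]; Tt:chain[blocks]; Aa:fork[open]; Ff:chain[open]; Mm:chain[blocks] ⇒ blocked
  3. Dd ← Ss ← Tt ← Aa → Ff ← Cc → Mm → Ee — Ss:chain[blocks]; Tt:chain[blocks]; Aa:fork[open]; Ff:collider[open]; Cc:fork[blocks]; Mm:chain[blocks] ⇒ blocked
  4. Dd ← Ss ← Tt ← Aa → Mm → Ee — Ss:chain[blocks]; Tt:chain[blocks]; Aa:fork[open]; Mm:chain[blocks] ⇒ blocked
Every path is blocked, so Dd and Ee are d-separated given {Cc, Mm, Ss, Tt}.

Yes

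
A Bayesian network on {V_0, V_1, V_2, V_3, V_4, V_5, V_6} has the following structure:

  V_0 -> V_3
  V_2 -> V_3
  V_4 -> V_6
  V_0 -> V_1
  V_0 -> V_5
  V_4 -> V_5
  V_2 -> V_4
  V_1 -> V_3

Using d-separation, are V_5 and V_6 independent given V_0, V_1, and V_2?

We examine all 3 paths between V_5 and V_6:
  1. V_5 ← V_4 → V_6 — V_4:fork[open] ⇒ active
  2. V_5 ← V_0 → V_1 → V_3 ← V_2 → V_4 → V_6 — V_0:fork[blocks]; V_1:chain[blocks]; V_3:collider[blocks]; V_2:fork[blocks]; V_4:chain[open] ⇒ blocked
  3. V_5 ← V_0 → V_3 ← V_2 → V_4 → V_6 — V_0:fork[blocks]; V_3:collider[blocks]; V_2:fork[blocks]; V_4:chain[open] ⇒ blocked
At least one path is unblocked, so d-separation fails.

No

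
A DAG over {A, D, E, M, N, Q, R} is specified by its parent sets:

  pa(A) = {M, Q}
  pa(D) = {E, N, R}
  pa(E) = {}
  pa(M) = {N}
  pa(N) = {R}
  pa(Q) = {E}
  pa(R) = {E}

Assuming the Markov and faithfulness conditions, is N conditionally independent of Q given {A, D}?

No

Enumerating the 5 paths from N to Q and testing each for blocking by {A, D}:
Path 1: N → D ← R ← E → Q
  D is a collider and D is conditioned on, which opens it; R is a chain and R is not conditioned on; E is a fork and E is not conditioned on — no node blocks this path, so it is active.
Path 2: N → D ← E → Q
  D is a collider and D is conditioned on, which opens it; E is a fork and E is not conditioned on — no node blocks this path, so it is active.
Path 3: N ← R → D ← E → Q
  R is a fork and R is not conditioned on; D is a collider and D is conditioned on, which opens it; E is a fork and E is not conditioned on — no node blocks this path, so it is active.
Path 4: N ← R ← E → Q
  R is a chain and R is not conditioned on; E is a fork and E is not conditioned on — no node blocks this path, so it is active.
Path 5: N → M → A ← Q
  M is a chain and M is not conditioned on; A is a collider and A is conditioned on, which opens it — no node blocks this path, so it is active.
At least one path is unblocked, so d-separation fails.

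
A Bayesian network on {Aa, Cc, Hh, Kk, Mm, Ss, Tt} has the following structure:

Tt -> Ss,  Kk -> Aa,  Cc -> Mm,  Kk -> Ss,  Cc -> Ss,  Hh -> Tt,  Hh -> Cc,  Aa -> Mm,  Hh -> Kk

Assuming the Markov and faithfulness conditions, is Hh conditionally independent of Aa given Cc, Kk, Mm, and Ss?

Yes

There are 6 undirected paths between Hh and Aa; checking each against the conditioning set {Cc, Kk, Mm, Ss}:
  1. Hh → Cc → Mm ← Aa — Cc:chain[blocks]; Mm:collider[open] ⇒ blocked
  2. Hh → Cc → Ss ← Kk → Aa — Cc:chain[blocks]; Ss:collider[open]; Kk:fork[blocks] ⇒ blocked
  3. Hh → Kk → Ss ← Cc → Mm ← Aa — Kk:chain[blocks]; Ss:collider[open]; Cc:fork[blocks]; Mm:collider[open] ⇒ blocked
  4. Hh → Kk → Aa — Kk:chain[blocks] ⇒ blocked
  5. Hh → Tt → Ss ← Cc → Mm ← Aa — Tt:chain[open]; Ss:collider[open]; Cc:fork[blocks]; Mm:collider[open] ⇒ blocked
  6. Hh → Tt → Ss ← Kk → Aa — Tt:chain[open]; Ss:collider[open]; Kk:fork[blocks] ⇒ blocked
Since every path is blocked, d-separation holds.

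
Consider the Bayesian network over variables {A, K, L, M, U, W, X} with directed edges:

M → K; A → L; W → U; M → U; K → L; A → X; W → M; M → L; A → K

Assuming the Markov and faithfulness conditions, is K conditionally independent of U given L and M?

Enumerating the 6 paths from K to U and testing each for blocking by {L, M}:
Path 1: K ← A → L ← M → U
  M is a fork here and M is conditioned on, so the path is blocked at M.
Path 2: K ← A → L ← M ← W → U
  M is a chain here and M is conditioned on, so the path is blocked at M.
Path 3: K ← M → U
  M is a fork here and M is conditioned on, so the path is blocked at M.
Path 4: K ← M ← W → U
  M is a chain here and M is conditioned on, so the path is blocked at M.
Path 5: K → L ← M → U
  M is a fork here and M is conditioned on, so the path is blocked at M.
Path 6: K → L ← M ← W → U
  M is a chain here and M is conditioned on, so the path is blocked at M.
Since every path is blocked, d-separation holds.

Yes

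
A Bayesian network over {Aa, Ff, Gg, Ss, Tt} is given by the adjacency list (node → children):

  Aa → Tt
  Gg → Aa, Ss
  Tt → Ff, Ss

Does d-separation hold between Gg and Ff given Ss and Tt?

Yes — Gg and Ff are d-separated given {Ss, Tt}.

We examine all 2 paths between Gg and Ff:
Path 1: Gg → Aa → Tt → Ff
  Tt is a chain here and Tt is conditioned on, so the path is blocked at Tt.
Path 2: Gg → Ss ← Tt → Ff
  Tt is a fork here and Tt is conditioned on, so the path is blocked at Tt.
Since every path is blocked, d-separation holds.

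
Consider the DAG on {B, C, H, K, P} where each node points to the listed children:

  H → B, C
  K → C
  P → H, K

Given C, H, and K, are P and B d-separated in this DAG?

2 paths connect P and B; each must be blocked for d-separation to hold:
Path 1: P → H → B
  H is a chain here and H is conditioned on, so the path is blocked at H.
Path 2: P → K → C ← H → B
  K is a chain here and K is conditioned on, so the path is blocked at K.
All paths are blocked; P ⊥ B | {C, H, K} holds.

Yes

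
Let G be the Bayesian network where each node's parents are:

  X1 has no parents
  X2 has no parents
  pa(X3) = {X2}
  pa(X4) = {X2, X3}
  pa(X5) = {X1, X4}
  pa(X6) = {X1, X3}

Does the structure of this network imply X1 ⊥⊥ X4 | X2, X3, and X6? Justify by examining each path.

Yes

We examine all 3 paths between X1 and X4:
Path 1: X1 → X6 ← X3 ← X2 → X4
  X3 is a chain here and X3 is conditioned on, so the path is blocked at X3.
Path 2: X1 → X6 ← X3 → X4
  X3 is a fork here and X3 is conditioned on, so the path is blocked at X3.
Path 3: X1 → X5 ← X4
  X5 is a collider here and neither X5 nor any of its descendants is conditioned on, so the collider stays closed — the path is blocked at X5.
Every path is blocked, so X1 and X4 are d-separated given {X2, X3, X6}.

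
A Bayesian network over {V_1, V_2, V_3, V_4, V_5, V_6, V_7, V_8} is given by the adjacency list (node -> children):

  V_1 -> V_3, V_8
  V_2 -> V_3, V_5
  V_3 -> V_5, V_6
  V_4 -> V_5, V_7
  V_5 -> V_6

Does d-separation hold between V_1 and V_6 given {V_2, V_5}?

No

3 paths connect V_1 and V_6; each must be blocked for d-separation to hold:
  1. V_1 → V_3 → V_5 → V_6 — V_3:chain[open]; V_5:chain[blocks] ⇒ blocked
  2. V_1 → V_3 → V_6 — V_3:chain[open] ⇒ active
  3. V_1 → V_3 ← V_2 → V_5 → V_6 — V_3:collider[open]; V_2:fork[blocks]; V_5:chain[blocks] ⇒ blocked
Since the path V_1 → V_3 → V_6 is active, V_1 and V_6 are not d-separated given {V_2, V_5}.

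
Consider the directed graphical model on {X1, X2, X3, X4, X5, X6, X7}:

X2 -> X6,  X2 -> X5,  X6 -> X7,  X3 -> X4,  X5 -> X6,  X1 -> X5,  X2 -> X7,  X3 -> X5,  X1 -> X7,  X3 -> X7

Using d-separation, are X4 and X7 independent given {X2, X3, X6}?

Enumerating the 6 paths from X4 to X7 and testing each for blocking by {X2, X3, X6}:
  1. X4 ← X3 → X7 — X3:fork[blocks] ⇒ blocked
  2. X4 ← X3 → X5 → X6 ← X2 → X7 — X3:fork[blocks]; X5:chain[open]; X6:collider[open]; X2:fork[blocks] ⇒ blocked
  3. X4 ← X3 → X5 → X6 → X7 — X3:fork[blocks]; X5:chain[open]; X6:chain[blocks] ⇒ blocked
  4. X4 ← X3 → X5 ← X2 → X6 → X7 — X3:fork[blocks]; X5:collider[open]; X2:fork[blocks]; X6:chain[blocks] ⇒ blocked
  5. X4 ← X3 → X5 ← X2 → X7 — X3:fork[blocks]; X5:collider[open]; X2:fork[blocks] ⇒ blocked
  6. X4 ← X3 → X5 ← X1 → X7 — X3:fork[blocks]; X5:collider[open]; X1:fork[open] ⇒ blocked
Every path is blocked, so X4 and X7 are d-separated given {X2, X3, X6}.

Yes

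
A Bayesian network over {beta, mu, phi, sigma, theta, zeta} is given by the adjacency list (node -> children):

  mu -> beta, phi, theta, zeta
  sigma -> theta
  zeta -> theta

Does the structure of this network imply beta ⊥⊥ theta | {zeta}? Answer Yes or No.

There are 2 undirected paths between beta and theta; checking each against the conditioning set {zeta}:
  1. beta ← mu → zeta → theta — mu:fork[open]; zeta:chain[blocks] ⇒ blocked
  2. beta ← mu → theta — mu:fork[open] ⇒ active
Since the path beta ← mu → theta is active, beta and theta are not d-separated given {zeta}.

No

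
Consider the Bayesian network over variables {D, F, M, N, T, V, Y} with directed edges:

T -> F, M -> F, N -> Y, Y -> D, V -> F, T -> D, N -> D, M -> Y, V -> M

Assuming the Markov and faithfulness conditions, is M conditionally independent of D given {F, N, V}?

There are 4 undirected paths between M and D; checking each against the conditioning set {F, N, V}:
Path 1: M → Y → D
  Y is a chain and Y is not conditioned on — no node blocks this path, so it is active.
Path 2: M → Y ← N → D
  Y is a collider here and neither Y nor any of its descendants is conditioned on, so the collider stays closed — the path is blocked at Y.
Path 3: M → F ← T → D
  F is a collider and F is conditioned on, which opens it; T is a fork and T is not conditioned on — no node blocks this path, so it is active.
Path 4: M ← V → F ← T → D
  V is a fork here and V is conditioned on, so the path is blocked at V.
At least one path is unblocked, so d-separation fails.

No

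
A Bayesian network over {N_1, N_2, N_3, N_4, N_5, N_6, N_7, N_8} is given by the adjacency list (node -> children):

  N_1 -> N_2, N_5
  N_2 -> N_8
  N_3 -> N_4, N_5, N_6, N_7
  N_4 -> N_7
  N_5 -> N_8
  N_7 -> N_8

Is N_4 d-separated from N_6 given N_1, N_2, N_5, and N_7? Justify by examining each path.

We examine all 4 paths between N_4 and N_6:
  1. N_4 → N_7 → N_8 ← N_5 ← N_3 → N_6 — N_7:chain[blocks]; N_8:collider[blocks]; N_5:chain[blocks]; N_3:fork[open] ⇒ blocked
  2. N_4 → N_7 → N_8 ← N_2 ← N_1 → N_5 ← N_3 → N_6 — N_7:chain[blocks]; N_8:collider[blocks]; N_2:chain[blocks]; N_1:fork[blocks]; N_5:collider[open]; N_3:fork[open] ⇒ blocked
  3. N_4 → N_7 ← N_3 → N_6 — N_7:collider[open]; N_3:fork[open] ⇒ active
  4. N_4 ← N_3 → N_6 — N_3:fork[open] ⇒ active
At least one path is unblocked, so d-separation fails.

No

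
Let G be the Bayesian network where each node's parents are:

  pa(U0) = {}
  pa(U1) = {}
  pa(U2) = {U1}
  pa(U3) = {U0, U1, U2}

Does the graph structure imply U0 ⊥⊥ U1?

Yes — U0 and U1 are d-separated given ∅.

There are 2 undirected paths between U0 and U1; checking each against the conditioning set ∅:
  1. U0 → U3 ← U1 — U3:collider[blocks] ⇒ blocked
  2. U0 → U3 ← U2 ← U1 — U3:collider[blocks]; U2:chain[open] ⇒ blocked
Since every path is blocked, d-separation holds.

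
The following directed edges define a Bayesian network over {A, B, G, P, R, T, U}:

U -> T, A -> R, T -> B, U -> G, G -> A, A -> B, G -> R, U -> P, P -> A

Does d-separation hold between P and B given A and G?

No

Enumerating the 6 paths from P to B and testing each for blocking by {A, G}:
Path 1: P ← U → T → B
  U is a fork and U is not conditioned on; T is a chain and T is not conditioned on — no node blocks this path, so it is active.
Path 2: P ← U → G → R ← A → B
  G is a chain here and G is conditioned on, so the path is blocked at G.
Path 3: P ← U → G → A → B
  G is a chain here and G is conditioned on, so the path is blocked at G.
Path 4: P → A → B
  A is a chain here and A is conditioned on, so the path is blocked at A.
Path 5: P → A → R ← G ← U → T → B
  A is a chain here and A is conditioned on, so the path is blocked at A.
Path 6: P → A ← G ← U → T → B
  G is a chain here and G is conditioned on, so the path is blocked at G.
At least one path is unblocked, so d-separation fails.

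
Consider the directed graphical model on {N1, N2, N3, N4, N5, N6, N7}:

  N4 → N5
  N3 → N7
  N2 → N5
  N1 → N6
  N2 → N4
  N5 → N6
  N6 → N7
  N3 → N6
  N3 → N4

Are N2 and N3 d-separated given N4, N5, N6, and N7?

6 paths connect N2 and N3; each must be blocked for d-separation to hold:
  1. N2 → N4 ← N3 — N4:collider[open] ⇒ active
  2. N2 → N4 → N5 → N6 → N7 ← N3 — N4:chain[blocks]; N5:chain[blocks]; N6:chain[blocks]; N7:collider[open] ⇒ blocked
  3. N2 → N4 → N5 → N6 ← N3 — N4:chain[blocks]; N5:chain[blocks]; N6:collider[open] ⇒ blocked
  4. N2 → N5 ← N4 ← N3 — N5:collider[open]; N4:chain[blocks] ⇒ blocked
  5. N2 → N5 → N6 → N7 ← N3 — N5:chain[blocks]; N6:chain[blocks]; N7:collider[open] ⇒ blocked
  6. N2 → N5 → N6 ← N3 — N5:chain[blocks]; N6:collider[open] ⇒ blocked
Because an active path exists, N2 and N3 are not d-separated.

No — N2 and N3 are not d-separated given {N4, N5, N6, N7}.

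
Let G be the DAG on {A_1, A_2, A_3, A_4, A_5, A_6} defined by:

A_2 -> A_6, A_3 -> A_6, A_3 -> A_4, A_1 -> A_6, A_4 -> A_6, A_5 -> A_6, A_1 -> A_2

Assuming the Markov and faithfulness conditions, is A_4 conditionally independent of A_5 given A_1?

Yes

Enumerating the 2 paths from A_4 to A_5 and testing each for blocking by {A_1}:
  1. A_4 ← A_3 → A_6 ← A_5 — A_3:fork[open]; A_6:collider[blocks] ⇒ blocked
  2. A_4 → A_6 ← A_5 — A_6:collider[blocks] ⇒ blocked
Since every path is blocked, d-separation holds.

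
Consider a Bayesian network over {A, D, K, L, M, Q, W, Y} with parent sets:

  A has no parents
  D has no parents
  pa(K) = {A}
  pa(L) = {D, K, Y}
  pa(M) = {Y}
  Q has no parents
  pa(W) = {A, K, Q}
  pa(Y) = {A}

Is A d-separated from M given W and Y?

Yes — A and M are d-separated given {W, Y}.

There are 3 undirected paths between A and M; checking each against the conditioning set {W, Y}:
Path 1: A → Y → M
  Y is a chain here and Y is conditioned on, so the path is blocked at Y.
Path 2: A → K → L ← Y → M
  L is a collider here and neither L nor any of its descendants is conditioned on, so the collider stays closed — the path is blocked at L.
Path 3: A → W ← K → L ← Y → M
  L is a collider here and neither L nor any of its descendants is conditioned on, so the collider stays closed — the path is blocked at L.
Since every path is blocked, d-separation holds.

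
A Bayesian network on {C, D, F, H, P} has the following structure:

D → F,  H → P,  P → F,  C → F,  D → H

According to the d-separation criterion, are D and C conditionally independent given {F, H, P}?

No

2 paths connect D and C; each must be blocked for d-separation to hold:
Path 1: D → F ← C
  F is a collider and F is conditioned on, which opens it — no node blocks this path, so it is active.
Path 2: D → H → P → F ← C
  H is a chain here and H is conditioned on, so the path is blocked at H.
Because an active path exists, D and C are not d-separated.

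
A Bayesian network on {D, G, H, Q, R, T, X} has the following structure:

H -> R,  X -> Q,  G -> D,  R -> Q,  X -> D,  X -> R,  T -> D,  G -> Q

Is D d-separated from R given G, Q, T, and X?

Yes

We examine all 4 paths between D and R:
Path 1: D ← X → R
  X is a fork here and X is conditioned on, so the path is blocked at X.
Path 2: D ← X → Q ← R
  X is a fork here and X is conditioned on, so the path is blocked at X.
Path 3: D ← G → Q ← X → R
  G is a fork here and G is conditioned on, so the path is blocked at G.
Path 4: D ← G → Q ← R
  G is a fork here and G is conditioned on, so the path is blocked at G.
All paths are blocked; D ⊥ R | {G, Q, T, X} holds.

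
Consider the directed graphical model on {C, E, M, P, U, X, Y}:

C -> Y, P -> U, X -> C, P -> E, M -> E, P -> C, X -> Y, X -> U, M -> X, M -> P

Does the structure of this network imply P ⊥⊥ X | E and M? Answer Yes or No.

Yes — P and X are d-separated given {E, M}.

Enumerating the 5 paths from P to X and testing each for blocking by {E, M}:
Path 1: P ← M → X
  M is a fork here and M is conditioned on, so the path is blocked at M.
Path 2: P → U ← X
  U is a collider here and neither U nor any of its descendants is conditioned on, so the collider stays closed — the path is blocked at U.
Path 3: P → C → Y ← X
  Y is a collider here and neither Y nor any of its descendants is conditioned on, so the collider stays closed — the path is blocked at Y.
Path 4: P → C ← X
  C is a collider here and neither C nor any of its descendants is conditioned on, so the collider stays closed — the path is blocked at C.
Path 5: P → E ← M → X
  M is a fork here and M is conditioned on, so the path is blocked at M.
Since every path is blocked, d-separation holds.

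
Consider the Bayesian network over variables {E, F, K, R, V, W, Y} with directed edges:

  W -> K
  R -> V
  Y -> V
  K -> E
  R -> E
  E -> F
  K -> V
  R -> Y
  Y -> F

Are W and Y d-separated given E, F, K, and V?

Yes — W and Y are d-separated given {E, F, K, V}.

Enumerating the 6 paths from W to Y and testing each for blocking by {E, F, K, V}:
Path 1: W → K → V ← R → E → F ← Y
  K is a chain here and K is conditioned on, so the path is blocked at K.
Path 2: W → K → V ← R → Y
  K is a chain here and K is conditioned on, so the path is blocked at K.
Path 3: W → K → V ← Y
  K is a chain here and K is conditioned on, so the path is blocked at K.
Path 4: W → K → E → F ← Y
  K is a chain here and K is conditioned on, so the path is blocked at K.
Path 5: W → K → E ← R → V ← Y
  K is a chain here and K is conditioned on, so the path is blocked at K.
Path 6: W → K → E ← R → Y
  K is a chain here and K is conditioned on, so the path is blocked at K.
Since every path is blocked, d-separation holds.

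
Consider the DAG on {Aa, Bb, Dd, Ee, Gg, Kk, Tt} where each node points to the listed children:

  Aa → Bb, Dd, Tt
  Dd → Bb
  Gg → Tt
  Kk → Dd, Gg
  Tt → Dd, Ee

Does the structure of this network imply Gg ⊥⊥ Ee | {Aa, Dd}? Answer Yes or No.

No

4 paths connect Gg and Ee; each must be blocked for d-separation to hold:
  1. Gg → Tt → Ee — Tt:chain[open] ⇒ active
  2. Gg ← Kk → Dd ← Tt → Ee — Kk:fork[open]; Dd:collider[open]; Tt:fork[open] ⇒ active
  3. Gg ← Kk → Dd → Bb ← Aa → Tt → Ee — Kk:fork[open]; Dd:chain[blocks]; Bb:collider[blocks]; Aa:fork[blocks]; Tt:chain[open] ⇒ blocked
  4. Gg ← Kk → Dd ← Aa → Tt → Ee — Kk:fork[open]; Dd:collider[open]; Aa:fork[blocks]; Tt:chain[open] ⇒ blocked
Because an active path exists, Gg and Ee are not d-separated.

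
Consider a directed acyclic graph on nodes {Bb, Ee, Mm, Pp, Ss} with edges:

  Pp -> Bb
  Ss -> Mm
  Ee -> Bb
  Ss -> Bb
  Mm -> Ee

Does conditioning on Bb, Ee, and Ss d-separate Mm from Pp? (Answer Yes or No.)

Yes — Mm and Pp are d-separated given {Bb, Ee, Ss}.

There are 2 undirected paths between Mm and Pp; checking each against the conditioning set {Bb, Ee, Ss}:
Path 1: Mm ← Ss → Bb ← Pp
  Ss is a fork here and Ss is conditioned on, so the path is blocked at Ss.
Path 2: Mm → Ee → Bb ← Pp
  Ee is a chain here and Ee is conditioned on, so the path is blocked at Ee.
All paths are blocked; Mm ⊥ Pp | {Bb, Ee, Ss} holds.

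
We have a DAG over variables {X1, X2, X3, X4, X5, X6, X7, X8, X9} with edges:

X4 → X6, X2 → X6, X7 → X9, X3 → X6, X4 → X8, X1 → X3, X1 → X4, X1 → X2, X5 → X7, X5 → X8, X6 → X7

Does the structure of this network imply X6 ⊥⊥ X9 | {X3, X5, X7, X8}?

4 paths connect X6 and X9; each must be blocked for d-separation to hold:
  1. X6 ← X4 → X8 ← X5 → X7 → X9 — X4:fork[open]; X8:collider[open]; X5:fork[blocks]; X7:chain[blocks] ⇒ blocked
  2. X6 → X7 → X9 — X7:chain[blocks] ⇒ blocked
  3. X6 ← X3 ← X1 → X4 → X8 ← X5 → X7 → X9 — X3:chain[blocks]; X1:fork[open]; X4:chain[open]; X8:collider[open]; X5:fork[blocks]; X7:chain[blocks] ⇒ blocked
  4. X6 ← X2 ← X1 → X4 → X8 ← X5 → X7 → X9 — X2:chain[open]; X1:fork[open]; X4:chain[open]; X8:collider[open]; X5:fork[blocks]; X7:chain[blocks] ⇒ blocked
Every path is blocked, so X6 and X9 are d-separated given {X3, X5, X7, X8}.

Yes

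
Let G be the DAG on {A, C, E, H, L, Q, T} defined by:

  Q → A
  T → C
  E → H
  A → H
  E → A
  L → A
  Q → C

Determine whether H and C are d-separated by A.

Enumerating the 2 paths from H to C and testing each for blocking by {A}:
  1. H ← A ← Q → C — A:chain[blocks]; Q:fork[open] ⇒ blocked
  2. H ← E → A ← Q → C — E:fork[open]; A:collider[open]; Q:fork[open] ⇒ active
Since the path H ← E → A ← Q → C is active, H and C are not d-separated given {A}.

No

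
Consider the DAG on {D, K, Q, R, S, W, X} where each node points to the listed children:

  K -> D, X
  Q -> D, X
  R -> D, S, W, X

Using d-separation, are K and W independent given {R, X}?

Yes — K and W are d-separated given {R, X}.

4 paths connect K and W; each must be blocked for d-separation to hold:
  1. K → D ← Q → X ← R → W — D:collider[blocks]; Q:fork[open]; X:collider[open]; R:fork[blocks] ⇒ blocked
  2. K → D ← R → W — D:collider[blocks]; R:fork[blocks] ⇒ blocked
  3. K → X ← Q → D ← R → W — X:collider[open]; Q:fork[open]; D:collider[blocks]; R:fork[blocks] ⇒ blocked
  4. K → X ← R → W — X:collider[open]; R:fork[blocks] ⇒ blocked
Since every path is blocked, d-separation holds.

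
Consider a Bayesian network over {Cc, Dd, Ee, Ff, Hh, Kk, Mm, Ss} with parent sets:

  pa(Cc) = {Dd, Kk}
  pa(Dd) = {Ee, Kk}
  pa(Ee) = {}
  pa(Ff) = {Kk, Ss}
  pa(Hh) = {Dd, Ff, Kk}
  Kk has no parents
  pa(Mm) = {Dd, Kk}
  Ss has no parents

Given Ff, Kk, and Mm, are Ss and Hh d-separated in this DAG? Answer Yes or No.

Yes — Ss and Hh are d-separated given {Ff, Kk, Mm}.

There are 5 undirected paths between Ss and Hh; checking each against the conditioning set {Ff, Kk, Mm}:
Path 1: Ss → Ff → Hh
  Ff is a chain here and Ff is conditioned on, so the path is blocked at Ff.
Path 2: Ss → Ff ← Kk → Cc ← Dd → Hh
  Kk is a fork here and Kk is conditioned on, so the path is blocked at Kk.
Path 3: Ss → Ff ← Kk → Hh
  Kk is a fork here and Kk is conditioned on, so the path is blocked at Kk.
Path 4: Ss → Ff ← Kk → Dd → Hh
  Kk is a fork here and Kk is conditioned on, so the path is blocked at Kk.
Path 5: Ss → Ff ← Kk → Mm ← Dd → Hh
  Kk is a fork here and Kk is conditioned on, so the path is blocked at Kk.
Since every path is blocked, d-separation holds.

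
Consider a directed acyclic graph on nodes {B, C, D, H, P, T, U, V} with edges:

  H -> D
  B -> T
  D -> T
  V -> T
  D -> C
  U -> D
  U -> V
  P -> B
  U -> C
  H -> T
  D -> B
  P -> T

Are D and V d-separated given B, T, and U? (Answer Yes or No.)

Enumerating the 6 paths from D to V and testing each for blocking by {B, T, U}:
  1. D → T ← V — T:collider[open] ⇒ active
  2. D ← U → V — U:fork[blocks] ⇒ blocked
  3. D → C ← U → V — C:collider[blocks]; U:fork[blocks] ⇒ blocked
  4. D ← H → T ← V — H:fork[open]; T:collider[open] ⇒ active
  5. D → B → T ← V — B:chain[blocks]; T:collider[open] ⇒ blocked
  6. D → B ← P → T ← V — B:collider[open]; P:fork[open]; T:collider[open] ⇒ active
Since the path D → T ← V is active, D and V are not d-separated given {B, T, U}.

No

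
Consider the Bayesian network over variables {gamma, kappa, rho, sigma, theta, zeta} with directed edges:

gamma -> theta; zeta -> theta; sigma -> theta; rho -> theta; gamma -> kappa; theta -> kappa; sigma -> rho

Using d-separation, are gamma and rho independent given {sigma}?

4 paths connect gamma and rho; each must be blocked for d-separation to hold:
Path 1: gamma → theta ← rho
  theta is a collider here and neither theta nor any of its descendants is conditioned on, so the collider stays closed — the path is blocked at theta.
Path 2: gamma → theta ← sigma → rho
  theta is a collider here and neither theta nor any of its descendants is conditioned on, so the collider stays closed — the path is blocked at theta.
Path 3: gamma → kappa ← theta ← rho
  kappa is a collider here and neither kappa nor any of its descendants is conditioned on, so the collider stays closed — the path is blocked at kappa.
Path 4: gamma → kappa ← theta ← sigma → rho
  kappa is a collider here and neither kappa nor any of its descendants is conditioned on, so the collider stays closed — the path is blocked at kappa.
Every path is blocked, so gamma and rho are d-separated given {sigma}.

Yes — gamma and rho are d-separated given {sigma}.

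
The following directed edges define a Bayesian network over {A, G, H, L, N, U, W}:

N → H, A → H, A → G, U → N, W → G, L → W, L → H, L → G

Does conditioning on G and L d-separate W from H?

There are 4 undirected paths between W and H; checking each against the conditioning set {G, L}:
  1. W → G ← L → H — G:collider[open]; L:fork[blocks] ⇒ blocked
  2. W → G ← A → H — G:collider[open]; A:fork[open] ⇒ active
  3. W ← L → G ← A → H — L:fork[blocks]; G:collider[open]; A:fork[open] ⇒ blocked
  4. W ← L → H — L:fork[blocks] ⇒ blocked
At least one path is unblocked, so d-separation fails.

No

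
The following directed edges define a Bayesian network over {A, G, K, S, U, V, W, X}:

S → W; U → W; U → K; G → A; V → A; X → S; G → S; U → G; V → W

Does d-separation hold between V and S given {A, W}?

There are 4 undirected paths between V and S; checking each against the conditioning set {A, W}:
Path 1: V → A ← G ← U → W ← S
  A is a collider and A is conditioned on, which opens it; G is a chain and G is not conditioned on; U is a fork and U is not conditioned on; W is a collider and W is conditioned on, which opens it — no node blocks this path, so it is active.
Path 2: V → A ← G → S
  A is a collider and A is conditioned on, which opens it; G is a fork and G is not conditioned on — no node blocks this path, so it is active.
Path 3: V → W ← U → G → S
  W is a collider and W is conditioned on, which opens it; U is a fork and U is not conditioned on; G is a chain and G is not conditioned on — no node blocks this path, so it is active.
Path 4: V → W ← S
  W is a collider and W is conditioned on, which opens it — no node blocks this path, so it is active.
At least one path is unblocked, so d-separation fails.

No — V and S are not d-separated given {A, W}.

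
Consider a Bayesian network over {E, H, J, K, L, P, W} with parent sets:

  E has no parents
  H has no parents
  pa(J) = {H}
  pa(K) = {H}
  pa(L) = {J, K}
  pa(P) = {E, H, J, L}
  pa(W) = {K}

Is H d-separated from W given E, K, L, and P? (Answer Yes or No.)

We examine all 5 paths between H and W:
Path 1: H → K → W
  K is a chain here and K is conditioned on, so the path is blocked at K.
Path 2: H → J → L ← K → W
  K is a fork here and K is conditioned on, so the path is blocked at K.
Path 3: H → J → P ← L ← K → W
  L is a chain here and L is conditioned on, so the path is blocked at L.
Path 4: H → P ← L ← K → W
  L is a chain here and L is conditioned on, so the path is blocked at L.
Path 5: H → P ← J → L ← K → W
  K is a fork here and K is conditioned on, so the path is blocked at K.
All paths are blocked; H ⊥ W | {E, K, L, P} holds.

Yes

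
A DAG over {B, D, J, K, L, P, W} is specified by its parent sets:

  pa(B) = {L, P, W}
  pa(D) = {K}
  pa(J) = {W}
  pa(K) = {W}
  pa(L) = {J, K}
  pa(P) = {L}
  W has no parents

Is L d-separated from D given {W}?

No

4 paths connect L and D; each must be blocked for d-separation to hold:
Path 1: L → B ← W → K → D
  B is a collider here and neither B nor any of its descendants is conditioned on, so the collider stays closed — the path is blocked at B.
Path 2: L → P → B ← W → K → D
  B is a collider here and neither B nor any of its descendants is conditioned on, so the collider stays closed — the path is blocked at B.
Path 3: L ← K → D
  K is a fork and K is not conditioned on — no node blocks this path, so it is active.
Path 4: L ← J ← W → K → D
  W is a fork here and W is conditioned on, so the path is blocked at W.
At least one path is unblocked, so d-separation fails.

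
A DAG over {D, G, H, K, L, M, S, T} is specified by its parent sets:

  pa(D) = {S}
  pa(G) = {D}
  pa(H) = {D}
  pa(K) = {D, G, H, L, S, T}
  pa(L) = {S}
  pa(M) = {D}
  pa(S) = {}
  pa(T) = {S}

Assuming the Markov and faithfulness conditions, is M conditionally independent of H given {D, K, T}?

Yes — M and H are d-separated given {D, K, T}.

We examine all 6 paths between M and H:
  1. M ← D ← S → T → K ← H — D:chain[blocks]; S:fork[open]; T:chain[blocks]; K:collider[open] ⇒ blocked
  2. M ← D ← S → L → K ← H — D:chain[blocks]; S:fork[open]; L:chain[open]; K:collider[open] ⇒ blocked
  3. M ← D ← S → K ← H — D:chain[blocks]; S:fork[open]; K:collider[open] ⇒ blocked
  4. M ← D → H — D:fork[blocks] ⇒ blocked
  5. M ← D → G → K ← H — D:fork[blocks]; G:chain[open]; K:collider[open] ⇒ blocked
  6. M ← D → K ← H — D:fork[blocks]; K:collider[open] ⇒ blocked
Every path is blocked, so M and H are d-separated given {D, K, T}.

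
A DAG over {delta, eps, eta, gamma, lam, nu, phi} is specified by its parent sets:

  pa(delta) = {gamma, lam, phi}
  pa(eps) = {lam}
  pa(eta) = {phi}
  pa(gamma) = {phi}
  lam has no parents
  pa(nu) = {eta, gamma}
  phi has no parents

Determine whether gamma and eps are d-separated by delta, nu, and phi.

No

Enumerating the 3 paths from gamma to eps and testing each for blocking by {delta, nu, phi}:
  1. gamma → delta ← lam → eps — delta:collider[open]; lam:fork[open] ⇒ active
  2. gamma ← phi → delta ← lam → eps — phi:fork[blocks]; delta:collider[open]; lam:fork[open] ⇒ blocked
  3. gamma → nu ← eta ← phi → delta ← lam → eps — nu:collider[open]; eta:chain[open]; phi:fork[blocks]; delta:collider[open]; lam:fork[open] ⇒ blocked
Since the path gamma → delta ← lam → eps is active, gamma and eps are not d-separated given {delta, nu, phi}.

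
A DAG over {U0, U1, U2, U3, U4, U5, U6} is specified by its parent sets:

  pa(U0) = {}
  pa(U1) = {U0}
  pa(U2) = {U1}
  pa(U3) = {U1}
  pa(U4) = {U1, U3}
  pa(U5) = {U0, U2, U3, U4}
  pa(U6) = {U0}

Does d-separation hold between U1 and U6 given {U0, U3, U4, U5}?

Enumerating the 6 paths from U1 to U6 and testing each for blocking by {U0, U3, U4, U5}:
  1. U1 → U4 ← U3 → U5 ← U0 → U6 — U4:collider[open]; U3:fork[blocks]; U5:collider[open]; U0:fork[blocks] ⇒ blocked
  2. U1 → U4 → U5 ← U0 → U6 — U4:chain[blocks]; U5:collider[open]; U0:fork[blocks] ⇒ blocked
  3. U1 → U2 → U5 ← U0 → U6 — U2:chain[open]; U5:collider[open]; U0:fork[blocks] ⇒ blocked
  4. U1 → U3 → U4 → U5 ← U0 → U6 — U3:chain[blocks]; U4:chain[blocks]; U5:collider[open]; U0:fork[blocks] ⇒ blocked
  5. U1 → U3 → U5 ← U0 → U6 — U3:chain[blocks]; U5:collider[open]; U0:fork[blocks] ⇒ blocked
  6. U1 ← U0 → U6 — U0:fork[blocks] ⇒ blocked
Since every path is blocked, d-separation holds.

Yes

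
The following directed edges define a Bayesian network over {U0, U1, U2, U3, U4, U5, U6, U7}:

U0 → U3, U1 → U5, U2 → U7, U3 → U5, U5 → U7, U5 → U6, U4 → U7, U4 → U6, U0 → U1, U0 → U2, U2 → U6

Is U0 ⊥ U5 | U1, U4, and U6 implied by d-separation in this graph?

Enumerating the 6 paths from U0 to U5 and testing each for blocking by {U1, U4, U6}:
  1. U0 → U1 → U5 — U1:chain[blocks] ⇒ blocked
  2. U0 → U2 → U6 ← U5 — U2:chain[open]; U6:collider[open] ⇒ active
  3. U0 → U2 → U6 ← U4 → U7 ← U5 — U2:chain[open]; U6:collider[open]; U4:fork[blocks]; U7:collider[blocks] ⇒ blocked
  4. U0 → U2 → U7 ← U5 — U2:chain[open]; U7:collider[blocks] ⇒ blocked
  5. U0 → U2 → U7 ← U4 → U6 ← U5 — U2:chain[open]; U7:collider[blocks]; U4:fork[blocks]; U6:collider[open] ⇒ blocked
  6. U0 → U3 → U5 — U3:chain[open] ⇒ active
At least one path is unblocked, so d-separation fails.

No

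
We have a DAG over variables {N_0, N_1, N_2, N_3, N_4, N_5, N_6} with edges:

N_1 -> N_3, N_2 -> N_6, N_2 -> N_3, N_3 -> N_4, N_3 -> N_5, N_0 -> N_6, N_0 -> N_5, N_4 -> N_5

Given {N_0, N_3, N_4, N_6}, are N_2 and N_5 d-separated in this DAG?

Yes

Enumerating the 3 paths from N_2 to N_5 and testing each for blocking by {N_0, N_3, N_4, N_6}:
Path 1: N_2 → N_3 → N_4 → N_5
  N_3 is a chain here and N_3 is conditioned on, so the path is blocked at N_3.
Path 2: N_2 → N_3 → N_5
  N_3 is a chain here and N_3 is conditioned on, so the path is blocked at N_3.
Path 3: N_2 → N_6 ← N_0 → N_5
  N_0 is a fork here and N_0 is conditioned on, so the path is blocked at N_0.
Since every path is blocked, d-separation holds.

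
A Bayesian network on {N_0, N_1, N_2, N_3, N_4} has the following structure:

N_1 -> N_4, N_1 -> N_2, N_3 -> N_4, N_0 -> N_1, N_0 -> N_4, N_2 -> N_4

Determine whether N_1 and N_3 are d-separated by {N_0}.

We examine all 3 paths between N_1 and N_3:
  1. N_1 → N_4 ← N_3 — N_4:collider[blocks] ⇒ blocked
  2. N_1 → N_2 → N_4 ← N_3 — N_2:chain[open]; N_4:collider[blocks] ⇒ blocked
  3. N_1 ← N_0 → N_4 ← N_3 — N_0:fork[blocks]; N_4:collider[blocks] ⇒ blocked
Since every path is blocked, d-separation holds.

Yes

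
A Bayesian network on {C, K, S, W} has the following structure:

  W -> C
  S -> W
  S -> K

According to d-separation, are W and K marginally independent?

No

There is one path between W and K:
Path 1: W ← S → K
  S is a fork and S is not conditioned on — no node blocks this path, so it is active.
At least one path is unblocked, so d-separation fails.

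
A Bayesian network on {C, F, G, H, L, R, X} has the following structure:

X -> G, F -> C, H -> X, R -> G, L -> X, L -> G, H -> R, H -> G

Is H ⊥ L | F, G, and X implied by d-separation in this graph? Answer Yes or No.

We examine all 6 paths between H and L:
Path 1: H → X → G ← L
  X is a chain here and X is conditioned on, so the path is blocked at X.
Path 2: H → X ← L
  X is a collider and X is conditioned on, which opens it — no node blocks this path, so it is active.
Path 3: H → R → G ← X ← L
  X is a chain here and X is conditioned on, so the path is blocked at X.
Path 4: H → R → G ← L
  R is a chain and R is not conditioned on; G is a collider and G is conditioned on, which opens it — no node blocks this path, so it is active.
Path 5: H → G ← X ← L
  X is a chain here and X is conditioned on, so the path is blocked at X.
Path 6: H → G ← L
  G is a collider and G is conditioned on, which opens it — no node blocks this path, so it is active.
At least one path is unblocked, so d-separation fails.

No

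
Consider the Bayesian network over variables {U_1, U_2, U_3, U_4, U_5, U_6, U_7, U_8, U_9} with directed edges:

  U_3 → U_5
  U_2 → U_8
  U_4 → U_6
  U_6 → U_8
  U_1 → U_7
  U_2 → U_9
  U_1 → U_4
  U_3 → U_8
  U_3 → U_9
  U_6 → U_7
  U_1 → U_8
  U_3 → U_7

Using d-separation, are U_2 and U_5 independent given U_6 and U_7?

We examine all 6 paths between U_2 and U_5:
  1. U_2 → U_9 ← U_3 → U_5 — U_9:collider[blocks]; U_3:fork[open] ⇒ blocked
  2. U_2 → U_8 ← U_1 → U_4 → U_6 → U_7 ← U_3 → U_5 — U_8:collider[blocks]; U_1:fork[open]; U_4:chain[open]; U_6:chain[blocks]; U_7:collider[open]; U_3:fork[open] ⇒ blocked
  3. U_2 → U_8 ← U_1 → U_7 ← U_3 → U_5 — U_8:collider[blocks]; U_1:fork[open]; U_7:collider[open]; U_3:fork[open] ⇒ blocked
  4. U_2 → U_8 ← U_6 ← U_4 ← U_1 → U_7 ← U_3 → U_5 — U_8:collider[blocks]; U_6:chain[blocks]; U_4:chain[open]; U_1:fork[open]; U_7:collider[open]; U_3:fork[open] ⇒ blocked
  5. U_2 → U_8 ← U_6 → U_7 ← U_3 → U_5 — U_8:collider[blocks]; U_6:fork[blocks]; U_7:collider[open]; U_3:fork[open] ⇒ blocked
  6. U_2 → U_8 ← U_3 → U_5 — U_8:collider[blocks]; U_3:fork[open] ⇒ blocked
Every path is blocked, so U_2 and U_5 are d-separated given {U_6, U_7}.

Yes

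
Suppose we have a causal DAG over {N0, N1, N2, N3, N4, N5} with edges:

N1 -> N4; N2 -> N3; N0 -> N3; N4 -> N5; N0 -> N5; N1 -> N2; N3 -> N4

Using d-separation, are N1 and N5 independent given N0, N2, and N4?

Yes

Enumerating the 4 paths from N1 to N5 and testing each for blocking by {N0, N2, N4}:
  1. N1 → N2 → N3 ← N0 → N5 — N2:chain[blocks]; N3:collider[open]; N0:fork[blocks] ⇒ blocked
  2. N1 → N2 → N3 → N4 → N5 — N2:chain[blocks]; N3:chain[open]; N4:chain[blocks] ⇒ blocked
  3. N1 → N4 → N5 — N4:chain[blocks] ⇒ blocked
  4. N1 → N4 ← N3 ← N0 → N5 — N4:collider[open]; N3:chain[open]; N0:fork[blocks] ⇒ blocked
Since every path is blocked, d-separation holds.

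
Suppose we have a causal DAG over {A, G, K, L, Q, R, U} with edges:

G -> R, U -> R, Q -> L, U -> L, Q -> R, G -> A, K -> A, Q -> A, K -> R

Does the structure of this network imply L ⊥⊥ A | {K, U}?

No — L and A are not d-separated given {K, U}.

Enumerating the 6 paths from L to A and testing each for blocking by {K, U}:
Path 1: L ← U → R ← G → A
  U is a fork here and U is conditioned on, so the path is blocked at U.
Path 2: L ← U → R ← Q → A
  U is a fork here and U is conditioned on, so the path is blocked at U.
Path 3: L ← U → R ← K → A
  U is a fork here and U is conditioned on, so the path is blocked at U.
Path 4: L ← Q → R ← G → A
  R is a collider here and neither R nor any of its descendants is conditioned on, so the collider stays closed — the path is blocked at R.
Path 5: L ← Q → R ← K → A
  R is a collider here and neither R nor any of its descendants is conditioned on, so the collider stays closed — the path is blocked at R.
Path 6: L ← Q → A
  Q is a fork and Q is not conditioned on — no node blocks this path, so it is active.
Because an active path exists, L and A are not d-separated.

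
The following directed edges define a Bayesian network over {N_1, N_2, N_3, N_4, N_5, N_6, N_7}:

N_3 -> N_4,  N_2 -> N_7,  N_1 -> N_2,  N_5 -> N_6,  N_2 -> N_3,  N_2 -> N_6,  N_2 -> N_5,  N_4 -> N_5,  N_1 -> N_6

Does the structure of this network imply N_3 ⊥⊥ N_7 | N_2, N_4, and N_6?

Yes

Enumerating the 4 paths from N_3 to N_7 and testing each for blocking by {N_2, N_4, N_6}:
Path 1: N_3 ← N_2 → N_7
  N_2 is a fork here and N_2 is conditioned on, so the path is blocked at N_2.
Path 2: N_3 → N_4 → N_5 → N_6 ← N_1 → N_2 → N_7
  N_4 is a chain here and N_4 is conditioned on, so the path is blocked at N_4.
Path 3: N_3 → N_4 → N_5 → N_6 ← N_2 → N_7
  N_4 is a chain here and N_4 is conditioned on, so the path is blocked at N_4.
Path 4: N_3 → N_4 → N_5 ← N_2 → N_7
  N_4 is a chain here and N_4 is conditioned on, so the path is blocked at N_4.
Every path is blocked, so N_3 and N_7 are d-separated given {N_2, N_4, N_6}.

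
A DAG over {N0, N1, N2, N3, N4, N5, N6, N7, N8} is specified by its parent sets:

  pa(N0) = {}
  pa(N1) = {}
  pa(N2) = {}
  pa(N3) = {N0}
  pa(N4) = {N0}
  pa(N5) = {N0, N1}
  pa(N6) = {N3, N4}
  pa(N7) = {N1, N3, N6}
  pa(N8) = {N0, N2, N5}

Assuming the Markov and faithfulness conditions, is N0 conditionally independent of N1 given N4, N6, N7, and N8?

No — N0 and N1 are not d-separated given {N4, N6, N7, N8}.

We examine all 6 paths between N0 and N1:
Path 1: N0 → N8 ← N5 ← N1
  N8 is a collider and N8 is conditioned on, which opens it; N5 is a chain and N5 is not conditioned on — no node blocks this path, so it is active.
Path 2: N0 → N5 ← N1
  N5 is a collider and its descendant N8 is conditioned on, which opens it — no node blocks this path, so it is active.
Path 3: N0 → N4 → N6 → N7 ← N1
  N4 is a chain here and N4 is conditioned on, so the path is blocked at N4.
Path 4: N0 → N4 → N6 ← N3 → N7 ← N1
  N4 is a chain here and N4 is conditioned on, so the path is blocked at N4.
Path 5: N0 → N3 → N7 ← N1
  N3 is a chain and N3 is not conditioned on; N7 is a collider and N7 is conditioned on, which opens it — no node blocks this path, so it is active.
Path 6: N0 → N3 → N6 → N7 ← N1
  N6 is a chain here and N6 is conditioned on, so the path is blocked at N6.
At least one path is unblocked, so d-separation fails.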